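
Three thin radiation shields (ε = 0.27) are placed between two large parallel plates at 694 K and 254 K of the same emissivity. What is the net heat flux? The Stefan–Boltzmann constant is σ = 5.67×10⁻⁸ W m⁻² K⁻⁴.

q ≈ 504 W/m²

Each of the 4 gaps contributes resistance (2/ε − 1) = 2/0.27 − 1 = 6.407; total = 25.63.
q = σ(T₁⁴ − T₂⁴) / 25.63 = 5.67×10⁻⁸ × 2.28×10^11 / 25.63 = 504 W/m².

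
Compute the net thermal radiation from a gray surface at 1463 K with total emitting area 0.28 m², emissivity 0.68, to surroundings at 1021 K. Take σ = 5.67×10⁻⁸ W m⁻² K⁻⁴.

Q = εσA(T⁴ − T_s⁴). T⁴ − T_s⁴ = (1463)⁴ − (1021)⁴ = 4.58×10^12 − 1.09×10^12 = 3.49×10^12 K⁴.
Q = 0.68 × 5.67×10⁻⁸ × 0.280 × 3.49×10^12 = 37700 W.

Q ≈ 37700 W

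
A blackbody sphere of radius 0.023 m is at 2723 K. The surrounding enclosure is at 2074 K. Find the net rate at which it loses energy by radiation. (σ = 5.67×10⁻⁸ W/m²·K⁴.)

A = 4πr² = 4π × (0.023)² = 6.65×10^-3 m².
Q = σA(T⁴ − T_s⁴). T⁴ − T_s⁴ = (2723)⁴ − (2074)⁴ = 5.50×10^13 − 1.85×10^13 = 3.65×10^13 K⁴.
Q = 5.67×10⁻⁸ × 6.65×10^-3 × 3.65×10^13 = 13700 W.

Q ≈ 13700 W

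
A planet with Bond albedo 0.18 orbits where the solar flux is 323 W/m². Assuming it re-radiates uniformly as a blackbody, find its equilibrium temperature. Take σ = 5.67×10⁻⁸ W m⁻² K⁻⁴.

Power absorbed = (1−a)S·πR²; power emitted = 4πR²σT⁴. Equating and cancelling πR²:
T = ((1−a)S / 4σ)^(1/4) = (265 / (4 × 5.67×10⁻⁸))^(1/4) = (1.17×10^9)^(1/4).
T = 185 K.

T ≈ 185 K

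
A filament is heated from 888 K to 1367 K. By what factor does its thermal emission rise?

P ∝ T⁴, so the ratio is (1367/888)⁴ = (1.539)⁴ = 5.62.

ratio ≈ 5.62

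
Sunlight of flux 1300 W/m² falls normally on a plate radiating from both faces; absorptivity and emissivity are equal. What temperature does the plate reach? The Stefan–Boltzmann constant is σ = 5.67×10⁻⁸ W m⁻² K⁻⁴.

T ≈ 327 K

Absorbed flux αS = emitted flux 2εσT⁴ per unit area; with α = ε this gives T = (S/2σ)^(1/4).
T = (1300 / (2 × 5.67×10⁻⁸))^(1/4) = (1.15×10^10)^(1/4).
T = 327 K.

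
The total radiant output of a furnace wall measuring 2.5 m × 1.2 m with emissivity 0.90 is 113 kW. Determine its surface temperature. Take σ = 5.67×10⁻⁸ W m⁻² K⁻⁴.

T ≈ 927 K

A = 2.5 × 1.2 = 3.00 m².
From P = εσAT⁴, T = (P / εσA)^(1/4) = (1.13×10^5 / (0.90 × 5.67×10⁻⁸ × 3.00))^(1/4).
T = (7.38×10^11)^(1/4) = 927 K.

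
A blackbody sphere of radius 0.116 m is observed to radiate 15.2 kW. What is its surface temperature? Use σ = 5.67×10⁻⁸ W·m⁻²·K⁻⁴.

A = 4πr² = 4π × (0.116)² = 0.169 m².
From P = σAT⁴, T = (P / σA)^(1/4) = (15200 / (5.67×10⁻⁸ × 0.169))^(1/4).
T = (1.59×10^12)^(1/4) = 1120 K.

T ≈ 1120 K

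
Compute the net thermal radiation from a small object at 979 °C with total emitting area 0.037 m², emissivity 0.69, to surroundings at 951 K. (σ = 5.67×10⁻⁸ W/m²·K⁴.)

Convert: 979 °C = 1252 K.
Q = εσA(T⁴ − T_s⁴). T⁴ − T_s⁴ = (1252)⁴ − (951)⁴ = 2.46×10^12 − 8.18×10^11 = 1.64×10^12 K⁴.
Q = 0.69 × 5.67×10⁻⁸ × 0.0370 × 1.64×10^12 = 2370 W.

Q ≈ 2370 W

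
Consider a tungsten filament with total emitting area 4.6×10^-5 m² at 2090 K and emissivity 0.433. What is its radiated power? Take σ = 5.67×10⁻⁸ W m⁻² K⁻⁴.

P = εσAT⁴ = 0.433 × 5.67×10⁻⁸ × 4.60×10^-5 × (2090)⁴ = 0.433 × 5.67×10⁻⁸ × 4.60×10^-5 × 1.91×10^13.
P = 21.5 W.

P ≈ 21.5 W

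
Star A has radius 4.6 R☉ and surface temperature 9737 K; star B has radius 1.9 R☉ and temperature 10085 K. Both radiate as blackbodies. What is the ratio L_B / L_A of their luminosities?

L_B/L_A ≈ 0.196

L = 4πR²σT⁴ ∝ R²T⁴, so L_B/L_A = (1.9/4.6)² × (10085/9737)⁴ = 0.171 × 1.15 = 0.196.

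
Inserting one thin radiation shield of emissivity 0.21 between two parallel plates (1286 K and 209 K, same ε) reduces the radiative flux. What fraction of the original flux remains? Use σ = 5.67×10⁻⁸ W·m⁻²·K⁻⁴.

With N identical shields there are N+1 = 2 gaps in series, each with the same radiative resistance, so the flux falls to 1/(N+1) of its unshielded value.

ratio ≈ 0.500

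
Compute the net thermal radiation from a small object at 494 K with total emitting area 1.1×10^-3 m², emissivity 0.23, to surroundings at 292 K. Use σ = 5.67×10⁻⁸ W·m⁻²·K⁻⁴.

Q ≈ 0.750 W

Q = εσA(T⁴ − T_s⁴). T⁴ − T_s⁴ = (494)⁴ − (292)⁴ = 5.96×10^10 − 7.27×10^9 = 5.23×10^10 K⁴.
Q = 0.23 × 5.67×10⁻⁸ × 1.10×10^-3 × 5.23×10^10 = 0.750 W.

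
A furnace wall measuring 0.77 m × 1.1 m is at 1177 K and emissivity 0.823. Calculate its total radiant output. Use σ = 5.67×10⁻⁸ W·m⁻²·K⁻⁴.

A = 0.77 × 1.1 = 0.847 m².
P = εσAT⁴ = 0.823 × 5.67×10⁻⁸ × 0.847 × (1177)⁴ = 0.823 × 5.67×10⁻⁸ × 0.847 × 1.92×10^12.
P = 75900 W.

P ≈ 75900 W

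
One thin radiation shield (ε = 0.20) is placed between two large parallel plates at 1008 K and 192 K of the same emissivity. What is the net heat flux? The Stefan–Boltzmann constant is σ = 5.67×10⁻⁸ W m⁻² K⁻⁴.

Each of the 2 gaps contributes resistance (2/ε − 1) = 2/0.20 − 1 = 9.000; total = 18.00.
q = σ(T₁⁴ − T₂⁴) / 18.00 = 5.67×10⁻⁸ × 1.03×10^12 / 18.00 = 3250 W/m².

q ≈ 3250 W/m²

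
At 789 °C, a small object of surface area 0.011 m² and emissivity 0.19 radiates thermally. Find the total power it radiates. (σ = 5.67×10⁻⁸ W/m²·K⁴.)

789 °C = 1062 K.
P = εσAT⁴ = 0.19 × 5.67×10⁻⁸ × 0.0110 × (1062)⁴ = 0.19 × 5.67×10⁻⁸ × 0.0110 × 1.27×10^12.
P = 151 W.

P ≈ 151 W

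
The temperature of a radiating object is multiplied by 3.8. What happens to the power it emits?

P ∝ T⁴, so the power scales as (3.8)⁴ = 209.

factor ≈ 209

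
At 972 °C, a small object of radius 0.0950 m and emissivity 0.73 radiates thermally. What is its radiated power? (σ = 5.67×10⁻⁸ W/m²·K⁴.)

A = 4πr² = 4π × (0.0950)² = 0.113 m².
972 °C = 1245 K.
Stefan–Boltzmann: P = εσAT⁴ = 0.73 × 5.67×10⁻⁸ × 0.113 × (1245)⁴ = 0.73 × 5.67×10⁻⁸ × 0.113 × 2.40×10^12.
P = 11300 W.

P ≈ 11300 W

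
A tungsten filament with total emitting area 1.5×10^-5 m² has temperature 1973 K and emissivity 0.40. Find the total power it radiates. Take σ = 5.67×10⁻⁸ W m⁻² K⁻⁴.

P ≈ 5.16 W

Stefan–Boltzmann: P = εσAT⁴ = 0.40 × 5.67×10⁻⁸ × 1.50×10^-5 × (1973)⁴ = 0.40 × 5.67×10⁻⁸ × 1.50×10^-5 × 1.52×10^13.
P = 5.16 W.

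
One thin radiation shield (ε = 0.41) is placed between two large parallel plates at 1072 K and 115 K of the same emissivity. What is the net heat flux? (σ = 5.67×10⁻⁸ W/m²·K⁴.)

Each of the 2 gaps contributes resistance (2/ε − 1) = 2/0.41 − 1 = 3.878; total = 7.756.
q = σ(T₁⁴ − T₂⁴) / 7.756 = 5.67×10⁻⁸ × 1.32×10^12 / 7.756 = 9650 W/m².

q ≈ 9650 W/m²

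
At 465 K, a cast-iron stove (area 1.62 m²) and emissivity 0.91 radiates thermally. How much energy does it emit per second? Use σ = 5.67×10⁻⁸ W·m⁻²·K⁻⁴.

Stefan–Boltzmann: P = εσAT⁴ = 0.91 × 5.67×10⁻⁸ × 1.62 × (465)⁴ = 0.91 × 5.67×10⁻⁸ × 1.62 × 4.68×10^10.
P = 3910 W.

P ≈ 3910 W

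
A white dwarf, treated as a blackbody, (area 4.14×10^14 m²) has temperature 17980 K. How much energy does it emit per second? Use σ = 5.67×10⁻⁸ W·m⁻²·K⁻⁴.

P = σAT⁴ = 5.67×10⁻⁸ × 4.14×10^14 × (17980)⁴ = 5.67×10⁻⁸ × 4.14×10^14 × 1.05×10^17.
P = 2.45×10^24 W.

P ≈ 2.45×10^24 W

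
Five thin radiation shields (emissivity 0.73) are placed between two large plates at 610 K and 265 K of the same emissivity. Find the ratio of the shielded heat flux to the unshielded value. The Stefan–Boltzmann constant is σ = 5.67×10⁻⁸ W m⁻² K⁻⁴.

ratio ≈ 0.167

With N identical shields there are N+1 = 6 gaps in series, each with the same radiative resistance, so the flux falls to 1/(N+1) of its unshielded value.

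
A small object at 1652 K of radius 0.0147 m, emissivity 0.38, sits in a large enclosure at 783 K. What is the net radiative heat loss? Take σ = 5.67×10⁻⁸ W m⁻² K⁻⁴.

Q ≈ 414 W

A = 4πr² = 4π × (0.0147)² = 2.72×10^-3 m².
Q = εσA(T⁴ − T_s⁴). T⁴ − T_s⁴ = (1652)⁴ − (783)⁴ = 7.45×10^12 − 3.76×10^11 = 7.07×10^12 K⁴.
Q = 0.38 × 5.67×10⁻⁸ × 2.72×10^-3 × 7.07×10^12 = 414 W.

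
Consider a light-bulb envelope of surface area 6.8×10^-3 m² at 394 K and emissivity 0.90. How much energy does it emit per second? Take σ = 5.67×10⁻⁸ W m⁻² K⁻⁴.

P ≈ 8.36 W

Stefan–Boltzmann: P = εσAT⁴ = 0.90 × 5.67×10⁻⁸ × 6.80×10^-3 × (394)⁴ = 0.90 × 5.67×10⁻⁸ × 6.80×10^-3 × 2.41×10^10.
P = 8.36 W.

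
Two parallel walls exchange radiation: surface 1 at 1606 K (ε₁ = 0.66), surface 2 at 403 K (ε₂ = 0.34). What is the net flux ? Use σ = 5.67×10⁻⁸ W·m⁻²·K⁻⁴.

For two large parallel gray plates, q = σ(T₁⁴ − T₂⁴) / (1/ε₁ + 1/ε₂ − 1).
1/ε₁ + 1/ε₂ − 1 = 1/0.66 + 1/0.34 − 1 = 3.456.
T₁⁴ − T₂⁴ = 6.65×10^12 − 2.64×10^10 = 6.63×10^12 K⁴.
q = 5.67×10⁻⁸ × 6.63×10^12 / 3.456 = 1.09×10^5 W/m².

q ≈ 1.09×10^5 W/m²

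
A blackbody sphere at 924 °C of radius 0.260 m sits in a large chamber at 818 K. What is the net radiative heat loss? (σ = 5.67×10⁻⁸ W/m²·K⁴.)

Q ≈ 77300 W

A = 4πr² = 4π × (0.260)² = 0.849 m².
Convert: 924 °C = 1197 K.
Q = σA(T⁴ − T_s⁴). T⁴ − T_s⁴ = (1197)⁴ − (818)⁴ = 2.05×10^12 − 4.48×10^11 = 1.61×10^12 K⁴.
Q = 5.67×10⁻⁸ × 0.849 × 1.61×10^12 = 77300 W.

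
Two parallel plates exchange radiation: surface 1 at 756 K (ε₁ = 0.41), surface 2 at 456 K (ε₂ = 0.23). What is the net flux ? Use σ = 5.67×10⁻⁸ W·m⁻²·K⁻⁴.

q ≈ 2780 W/m²

For two large parallel gray plates, q = σ(T₁⁴ − T₂⁴) / (1/ε₁ + 1/ε₂ − 1).
1/ε₁ + 1/ε₂ − 1 = 1/0.41 + 1/0.23 − 1 = 5.787.
T₁⁴ − T₂⁴ = 3.27×10^11 − 4.32×10^10 = 2.83×10^11 K⁴.
q = 5.67×10⁻⁸ × 2.83×10^11 / 5.787 = 2780 W/m².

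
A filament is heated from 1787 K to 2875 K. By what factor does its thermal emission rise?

ratio ≈ 6.70

P ∝ T⁴, so the ratio is (2875/1787)⁴ = (1.609)⁴ = 6.70.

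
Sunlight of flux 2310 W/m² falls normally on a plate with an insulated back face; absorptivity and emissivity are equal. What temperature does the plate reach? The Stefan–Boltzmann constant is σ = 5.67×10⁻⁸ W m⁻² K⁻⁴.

T ≈ 449 K

Absorbed flux αS = emitted flux εσT⁴ (one radiating face); with α = ε, T = (S/σ)^(1/4).
T = (2310 / 5.67×10⁻⁸)^(1/4) = (4.07×10^10)^(1/4).
T = 449 K.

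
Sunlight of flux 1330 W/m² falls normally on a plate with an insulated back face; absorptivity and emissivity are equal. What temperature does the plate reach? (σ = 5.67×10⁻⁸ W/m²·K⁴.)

T ≈ 391 K

Absorbed flux αS = emitted flux εσT⁴ (one radiating face); with α = ε, T = (S/σ)^(1/4).
T = (1330 / 5.67×10⁻⁸)^(1/4) = (2.35×10^10)^(1/4).
T = 391 K.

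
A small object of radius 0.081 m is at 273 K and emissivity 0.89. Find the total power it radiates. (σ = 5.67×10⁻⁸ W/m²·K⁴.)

A = 4πr² = 4π × (0.081)² = 0.0824 m².
P = εσAT⁴ = 0.89 × 5.67×10⁻⁸ × 0.0824 × (273)⁴ = 0.89 × 5.67×10⁻⁸ × 0.0824 × 5.55×10^9.
P = 23.1 W.

P ≈ 23.1 W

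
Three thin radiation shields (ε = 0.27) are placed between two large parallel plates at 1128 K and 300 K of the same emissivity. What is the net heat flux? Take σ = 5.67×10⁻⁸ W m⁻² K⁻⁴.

Each of the 4 gaps contributes resistance (2/ε − 1) = 2/0.27 − 1 = 6.407; total = 25.63.
q = σ(T₁⁴ − T₂⁴) / 25.63 = 5.67×10⁻⁸ × 1.61×10^12 / 25.63 = 3560 W/m².

q ≈ 3560 W/m²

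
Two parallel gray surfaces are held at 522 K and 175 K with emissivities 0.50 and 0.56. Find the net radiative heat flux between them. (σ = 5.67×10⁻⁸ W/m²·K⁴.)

For two large parallel gray plates, q = σ(T₁⁴ − T₂⁴) / (1/ε₁ + 1/ε₂ − 1).
1/ε₁ + 1/ε₂ − 1 = 1/0.50 + 1/0.56 − 1 = 2.786.
T₁⁴ − T₂⁴ = 7.42×10^10 − 9.38×10^8 = 7.33×10^10 K⁴.
q = 5.67×10⁻⁸ × 7.33×10^10 / 2.786 = 1490 W/m².

q ≈ 1490 W/m²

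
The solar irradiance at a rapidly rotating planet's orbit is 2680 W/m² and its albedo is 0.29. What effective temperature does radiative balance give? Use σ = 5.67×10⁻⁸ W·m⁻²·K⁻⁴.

Power absorbed = (1−a)S·πR²; power emitted = 4πR²σT⁴. Equating and cancelling πR²:
T = ((1−a)S / 4σ)^(1/4) = (1900 / (4 × 5.67×10⁻⁸))^(1/4) = (8.39×10^9)^(1/4).
T = 303 K.

T ≈ 303 K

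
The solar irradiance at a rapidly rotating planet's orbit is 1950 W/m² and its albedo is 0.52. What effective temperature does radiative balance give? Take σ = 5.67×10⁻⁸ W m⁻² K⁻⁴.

Power absorbed = (1−a)S·πR²; power emitted = 4πR²σT⁴. Equating and cancelling πR²:
T = ((1−a)S / 4σ)^(1/4) = (936 / (4 × 5.67×10⁻⁸))^(1/4) = (4.13×10^9)^(1/4).
T = 253 K.

T ≈ 253 K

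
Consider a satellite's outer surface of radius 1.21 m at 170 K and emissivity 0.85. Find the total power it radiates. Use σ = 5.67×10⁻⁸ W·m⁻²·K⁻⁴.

P ≈ 741 W

A = 4πr² = 4π × (1.21)² = 18.4 m².
P = εσAT⁴ = 0.85 × 5.67×10⁻⁸ × 18.4 × (170)⁴ = 0.85 × 5.67×10⁻⁸ × 18.4 × 8.35×10^8.
P = 741 W.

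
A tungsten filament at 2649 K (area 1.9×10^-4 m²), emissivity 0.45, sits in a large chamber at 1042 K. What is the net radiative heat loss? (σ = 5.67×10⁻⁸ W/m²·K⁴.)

Q = εσA(T⁴ − T_s⁴). T⁴ − T_s⁴ = (2649)⁴ − (1042)⁴ = 4.92×10^13 − 1.18×10^12 = 4.81×10^13 K⁴.
Q = 0.45 × 5.67×10⁻⁸ × 1.90×10^-4 × 4.81×10^13 = 233 W.

Q ≈ 233 W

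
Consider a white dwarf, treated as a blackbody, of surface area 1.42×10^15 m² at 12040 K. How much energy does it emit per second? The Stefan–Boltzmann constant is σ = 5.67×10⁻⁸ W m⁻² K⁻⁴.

P ≈ 1.69×10^24 W

P = σAT⁴ = 5.67×10⁻⁸ × 1.42×10^15 × (12040)⁴ = 5.67×10⁻⁸ × 1.42×10^15 × 2.10×10^16.
P = 1.69×10^24 W.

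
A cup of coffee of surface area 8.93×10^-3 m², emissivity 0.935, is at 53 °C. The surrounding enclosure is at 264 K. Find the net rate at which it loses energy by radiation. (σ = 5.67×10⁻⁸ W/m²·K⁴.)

Q ≈ 3.05 W

Convert: 53 °C = 326 K.
Q = εσA(T⁴ − T_s⁴). T⁴ − T_s⁴ = (326)⁴ − (264)⁴ = 1.13×10^10 − 4.86×10^9 = 6.44×10^9 K⁴.
Q = 0.935 × 5.67×10⁻⁸ × 8.93×10^-3 × 6.44×10^9 = 3.05 W.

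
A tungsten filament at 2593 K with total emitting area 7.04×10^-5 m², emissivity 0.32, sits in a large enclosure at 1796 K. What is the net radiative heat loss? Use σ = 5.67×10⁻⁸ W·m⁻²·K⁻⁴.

Q ≈ 44.5 W

Q = εσA(T⁴ − T_s⁴). T⁴ − T_s⁴ = (2593)⁴ − (1796)⁴ = 4.52×10^13 − 1.04×10^13 = 3.48×10^13 K⁴.
Q = 0.32 × 5.67×10⁻⁸ × 7.04×10^-5 × 3.48×10^13 = 44.5 W.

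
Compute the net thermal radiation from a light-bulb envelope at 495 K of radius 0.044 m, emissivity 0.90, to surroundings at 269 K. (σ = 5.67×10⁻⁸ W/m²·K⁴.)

A = 4πr² = 4π × (0.044)² = 0.0243 m².
Q = εσA(T⁴ − T_s⁴). T⁴ − T_s⁴ = (495)⁴ − (269)⁴ = 6.00×10^10 − 5.24×10^9 = 5.48×10^10 K⁴.
Q = 0.90 × 5.67×10⁻⁸ × 0.0243 × 5.48×10^10 = 68.0 W.

Q ≈ 68.0 W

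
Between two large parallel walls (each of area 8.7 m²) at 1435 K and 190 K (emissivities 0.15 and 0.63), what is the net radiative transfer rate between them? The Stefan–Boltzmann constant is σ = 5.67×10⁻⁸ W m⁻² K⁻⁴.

Q ≈ 2.88×10^5 W

For two large parallel gray plates, q = σ(T₁⁴ − T₂⁴) / (1/ε₁ + 1/ε₂ − 1).
1/ε₁ + 1/ε₂ − 1 = 1/0.15 + 1/0.63 − 1 = 7.254.
T₁⁴ − T₂⁴ = 4.24×10^12 − 1.30×10^9 = 4.24×10^12 K⁴.
q = 5.67×10⁻⁸ × 4.24×10^12 / 7.254 = 33100 W/m².
Q = q·A = 33100 × 8.7 = 2.88×10^5 W.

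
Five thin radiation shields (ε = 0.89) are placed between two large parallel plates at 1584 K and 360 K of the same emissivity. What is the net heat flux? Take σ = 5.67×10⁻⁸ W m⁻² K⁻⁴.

q ≈ 47600 W/m²

Each of the 6 gaps contributes resistance (2/ε − 1) = 2/0.89 − 1 = 1.247; total = 7.483.
q = σ(T₁⁴ − T₂⁴) / 7.483 = 5.67×10⁻⁸ × 6.28×10^12 / 7.483 = 47600 W/m².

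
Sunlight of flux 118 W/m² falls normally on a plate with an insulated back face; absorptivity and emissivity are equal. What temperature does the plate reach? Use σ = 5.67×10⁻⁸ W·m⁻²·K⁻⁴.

Absorbed flux αS = emitted flux εσT⁴ (one radiating face); with α = ε, T = (S/σ)^(1/4).
T = (118 / 5.67×10⁻⁸)^(1/4) = (2.08×10^9)^(1/4).
T = 214 K.

T ≈ 214 K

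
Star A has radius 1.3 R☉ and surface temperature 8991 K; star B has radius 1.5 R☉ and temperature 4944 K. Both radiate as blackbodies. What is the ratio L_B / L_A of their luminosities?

L = 4πR²σT⁴ ∝ R²T⁴, so L_B/L_A = (1.5/1.3)² × (4944/8991)⁴ = 1.33 × 0.0914 = 0.122.

L_B/L_A ≈ 0.122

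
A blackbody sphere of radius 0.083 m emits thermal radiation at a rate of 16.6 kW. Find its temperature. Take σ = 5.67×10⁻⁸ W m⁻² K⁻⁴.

T ≈ 1360 K

A = 4πr² = 4π × (0.083)² = 0.0866 m².
From P = σAT⁴, T = (P / σA)^(1/4) = (16600 / (5.67×10⁻⁸ × 0.0866))^(1/4).
T = (3.38×10^12)^(1/4) = 1360 K.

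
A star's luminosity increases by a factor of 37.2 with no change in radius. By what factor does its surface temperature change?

P ∝ T⁴ ⇒ T ∝ P^(1/4), so T scales by (37.2)^(1/4) = 2.47.

factor ≈ 2.47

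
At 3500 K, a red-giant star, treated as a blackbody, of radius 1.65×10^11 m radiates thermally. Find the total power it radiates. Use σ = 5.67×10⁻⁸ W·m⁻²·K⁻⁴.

P ≈ 2.91×10^30 W

A = 4πr² = 4π × (1.65×10^11)² = 3.42×10^23 m².
P = σAT⁴ = 5.67×10⁻⁸ × 3.42×10^23 × (3500)⁴ = 5.67×10⁻⁸ × 3.42×10^23 × 1.50×10^14.
P = 2.91×10^30 W.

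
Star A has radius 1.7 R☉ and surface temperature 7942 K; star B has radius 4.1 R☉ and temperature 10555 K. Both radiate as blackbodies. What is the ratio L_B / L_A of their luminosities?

L_B/L_A ≈ 18.1

L = 4πR²σT⁴ ∝ R²T⁴, so L_B/L_A = (4.1/1.7)² × (10555/7942)⁴ = 5.82 × 3.12 = 18.1.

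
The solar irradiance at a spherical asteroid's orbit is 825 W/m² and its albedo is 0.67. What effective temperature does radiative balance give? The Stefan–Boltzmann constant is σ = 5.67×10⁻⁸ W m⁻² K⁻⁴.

T ≈ 186 K

Power absorbed = (1−a)S·πR²; power emitted = 4πR²σT⁴. Equating and cancelling πR²:
T = ((1−a)S / 4σ)^(1/4) = (272 / (4 × 5.67×10⁻⁸))^(1/4) = (1.20×10^9)^(1/4).
T = 186 K.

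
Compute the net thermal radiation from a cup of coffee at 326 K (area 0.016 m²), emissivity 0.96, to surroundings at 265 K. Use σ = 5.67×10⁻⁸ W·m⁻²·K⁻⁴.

Q ≈ 5.54 W

Q = εσA(T⁴ − T_s⁴). T⁴ − T_s⁴ = (326)⁴ − (265)⁴ = 1.13×10^10 − 4.93×10^9 = 6.36×10^9 K⁴.
Q = 0.96 × 5.67×10⁻⁸ × 0.0160 × 6.36×10^9 = 5.54 W.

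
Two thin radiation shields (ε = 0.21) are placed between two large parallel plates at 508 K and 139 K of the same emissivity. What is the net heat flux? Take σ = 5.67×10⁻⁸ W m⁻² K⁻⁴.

Each of the 3 gaps contributes resistance (2/ε − 1) = 2/0.21 − 1 = 8.524; total = 25.57.
q = σ(T₁⁴ − T₂⁴) / 25.57 = 5.67×10⁻⁸ × 6.62×10^10 / 25.57 = 147 W/m².

q ≈ 147 W/m²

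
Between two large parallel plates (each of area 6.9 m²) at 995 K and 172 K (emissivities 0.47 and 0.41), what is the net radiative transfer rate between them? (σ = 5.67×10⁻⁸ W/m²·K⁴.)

For two large parallel gray plates, q = σ(T₁⁴ − T₂⁴) / (1/ε₁ + 1/ε₂ − 1).
1/ε₁ + 1/ε₂ − 1 = 1/0.47 + 1/0.41 − 1 = 3.567.
T₁⁴ − T₂⁴ = 9.80×10^11 − 8.75×10^8 = 9.79×10^11 K⁴.
q = 5.67×10⁻⁸ × 9.79×10^11 / 3.567 = 15600 W/m².
Q = q·A = 15600 × 6.9 = 1.07×10^5 W.

Q ≈ 1.07×10^5 W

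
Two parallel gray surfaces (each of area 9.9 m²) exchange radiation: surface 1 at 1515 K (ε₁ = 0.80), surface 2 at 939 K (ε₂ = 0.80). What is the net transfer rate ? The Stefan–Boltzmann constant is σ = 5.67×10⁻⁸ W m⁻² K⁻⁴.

For two large parallel gray plates, q = σ(T₁⁴ − T₂⁴) / (1/ε₁ + 1/ε₂ − 1).
1/ε₁ + 1/ε₂ − 1 = 1/0.80 + 1/0.80 − 1 = 1.500.
T₁⁴ − T₂⁴ = 5.27×10^12 − 7.77×10^11 = 4.49×10^12 K⁴.
q = 5.67×10⁻⁸ × 4.49×10^12 / 1.500 = 1.70×10^5 W/m².
Q = q·A = 1.70×10^5 × 9.9 = 1.68×10^6 W.

Q ≈ 1.68×10^6 W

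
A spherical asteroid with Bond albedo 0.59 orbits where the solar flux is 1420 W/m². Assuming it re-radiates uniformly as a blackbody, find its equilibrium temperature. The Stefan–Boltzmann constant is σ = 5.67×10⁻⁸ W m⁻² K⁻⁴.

Power absorbed = (1−a)S·πR²; power emitted = 4πR²σT⁴. Equating and cancelling πR²:
T = ((1−a)S / 4σ)^(1/4) = (582 / (4 × 5.67×10⁻⁸))^(1/4) = (2.57×10^9)^(1/4).
T = 225 K.

T ≈ 225 K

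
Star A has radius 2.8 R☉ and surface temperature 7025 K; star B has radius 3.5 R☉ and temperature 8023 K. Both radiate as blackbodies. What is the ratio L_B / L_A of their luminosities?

L = 4πR²σT⁴ ∝ R²T⁴, so L_B/L_A = (3.5/2.8)² × (8023/7025)⁴ = 1.56 × 1.70 = 2.66.

L_B/L_A ≈ 2.66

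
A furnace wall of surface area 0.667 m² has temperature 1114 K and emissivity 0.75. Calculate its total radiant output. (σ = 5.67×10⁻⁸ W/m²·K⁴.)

Stefan–Boltzmann: P = εσAT⁴ = 0.75 × 5.67×10⁻⁸ × 0.667 × (1114)⁴ = 0.75 × 5.67×10⁻⁸ × 0.667 × 1.54×10^12.
P = 43700 W.

P ≈ 43700 W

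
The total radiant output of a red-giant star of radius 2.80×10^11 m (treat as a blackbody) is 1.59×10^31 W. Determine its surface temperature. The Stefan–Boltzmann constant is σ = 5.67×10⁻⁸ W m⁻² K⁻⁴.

A = 4πr² = 4π × (2.80×10^11)² = 9.85×10^23 m².
From P = σAT⁴, T = (P / σA)^(1/4) = (1.59×10^31 / (5.67×10⁻⁸ × 9.85×10^23))^(1/4).
T = (2.85×10^14)^(1/4) = 4110 K.

T ≈ 4110 K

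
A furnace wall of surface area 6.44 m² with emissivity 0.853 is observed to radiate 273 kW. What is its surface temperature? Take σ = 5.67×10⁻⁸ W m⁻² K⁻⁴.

From P = εσAT⁴, T = (P / εσA)^(1/4) = (2.73×10^5 / (0.853 × 5.67×10⁻⁸ × 6.44))^(1/4).
T = (8.76×10^11)^(1/4) = 968 K.

T ≈ 968 K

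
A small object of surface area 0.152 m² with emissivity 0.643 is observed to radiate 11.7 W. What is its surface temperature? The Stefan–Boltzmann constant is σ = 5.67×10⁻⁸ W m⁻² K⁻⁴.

From P = εσAT⁴, T = (P / εσA)^(1/4) = (11.7 / (0.643 × 5.67×10⁻⁸ × 0.152))^(1/4).
T = (2.11×10^9)^(1/4) = 214 K.

T ≈ 214 K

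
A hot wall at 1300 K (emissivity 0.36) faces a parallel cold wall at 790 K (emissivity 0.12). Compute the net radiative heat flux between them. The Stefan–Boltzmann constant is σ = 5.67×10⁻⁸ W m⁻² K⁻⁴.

For two large parallel gray plates, q = σ(T₁⁴ − T₂⁴) / (1/ε₁ + 1/ε₂ − 1).
1/ε₁ + 1/ε₂ − 1 = 1/0.36 + 1/0.12 − 1 = 10.11.
T₁⁴ − T₂⁴ = 2.86×10^12 − 3.90×10^11 = 2.47×10^12 K⁴.
q = 5.67×10⁻⁸ × 2.47×10^12 / 10.11 = 13800 W/m².

q ≈ 13800 W/m²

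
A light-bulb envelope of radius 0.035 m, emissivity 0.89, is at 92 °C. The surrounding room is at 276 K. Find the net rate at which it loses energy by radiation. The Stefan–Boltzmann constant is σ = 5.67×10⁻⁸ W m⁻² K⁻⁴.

Q ≈ 9.28 W

A = 4πr² = 4π × (0.035)² = 0.0154 m².
Convert: 92 °C = 365 K.
Q = εσA(T⁴ − T_s⁴). T⁴ − T_s⁴ = (365)⁴ − (276)⁴ = 1.77×10^10 − 5.80×10^9 = 1.19×10^10 K⁴.
Q = 0.89 × 5.67×10⁻⁸ × 0.0154 × 1.19×10^10 = 9.28 W.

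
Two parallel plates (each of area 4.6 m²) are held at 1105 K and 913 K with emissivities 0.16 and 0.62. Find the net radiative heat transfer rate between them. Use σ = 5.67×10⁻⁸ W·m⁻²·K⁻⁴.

Q ≈ 30300 W

For two large parallel gray plates, q = σ(T₁⁴ − T₂⁴) / (1/ε₁ + 1/ε₂ − 1).
1/ε₁ + 1/ε₂ − 1 = 1/0.16 + 1/0.62 − 1 = 6.863.
T₁⁴ − T₂⁴ = 1.49×10^12 − 6.95×10^11 = 7.96×10^11 K⁴.
q = 5.67×10⁻⁸ × 7.96×10^11 / 6.863 = 6580 W/m².
Q = q·A = 6580 × 4.6 = 30300 W.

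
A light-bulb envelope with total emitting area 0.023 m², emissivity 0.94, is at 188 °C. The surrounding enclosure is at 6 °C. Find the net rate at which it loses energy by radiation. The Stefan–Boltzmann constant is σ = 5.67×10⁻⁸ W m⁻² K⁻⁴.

Convert: 188 °C = 461 K; 6 °C = 279 K.
Q = εσA(T⁴ − T_s⁴). T⁴ − T_s⁴ = (461)⁴ − (279)⁴ = 4.52×10^10 − 6.06×10^9 = 3.91×10^10 K⁴.
Q = 0.94 × 5.67×10⁻⁸ × 0.0230 × 3.91×10^10 = 47.9 W.

Q ≈ 47.9 W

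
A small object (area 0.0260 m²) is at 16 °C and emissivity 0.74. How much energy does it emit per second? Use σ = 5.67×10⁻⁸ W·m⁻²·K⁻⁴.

16 °C = 289 K.
Stefan–Boltzmann: P = εσAT⁴ = 0.74 × 5.67×10⁻⁸ × 0.0260 × (289)⁴ = 0.74 × 5.67×10⁻⁸ × 0.0260 × 6.98×10^9.
P = 7.61 W.

P ≈ 7.61 W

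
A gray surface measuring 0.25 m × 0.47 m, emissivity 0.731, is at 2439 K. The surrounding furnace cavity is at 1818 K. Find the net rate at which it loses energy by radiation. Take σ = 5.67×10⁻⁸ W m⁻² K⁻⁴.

Q ≈ 1.19×10^5 W

A = 0.25 × 0.47 = 0.117 m².
Q = εσA(T⁴ − T_s⁴). T⁴ − T_s⁴ = (2439)⁴ − (1818)⁴ = 3.54×10^13 − 1.09×10^13 = 2.45×10^13 K⁴.
Q = 0.731 × 5.67×10⁻⁸ × 0.117 × 2.45×10^13 = 1.19×10^5 W.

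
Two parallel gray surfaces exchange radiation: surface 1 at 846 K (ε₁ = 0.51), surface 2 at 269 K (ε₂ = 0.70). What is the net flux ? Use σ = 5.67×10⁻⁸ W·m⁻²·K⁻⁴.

For two large parallel gray plates, q = σ(T₁⁴ − T₂⁴) / (1/ε₁ + 1/ε₂ − 1).
1/ε₁ + 1/ε₂ − 1 = 1/0.51 + 1/0.70 − 1 = 2.389.
T₁⁴ − T₂⁴ = 5.12×10^11 − 5.24×10^9 = 5.07×10^11 K⁴.
q = 5.67×10⁻⁸ × 5.07×10^11 / 2.389 = 12000 W/m².

q ≈ 12000 W/m²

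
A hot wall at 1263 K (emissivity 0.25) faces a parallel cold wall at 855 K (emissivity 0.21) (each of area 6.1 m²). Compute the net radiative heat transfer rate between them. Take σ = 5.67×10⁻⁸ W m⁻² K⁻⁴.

Q ≈ 89600 W

For two large parallel gray plates, q = σ(T₁⁴ − T₂⁴) / (1/ε₁ + 1/ε₂ − 1).
1/ε₁ + 1/ε₂ − 1 = 1/0.25 + 1/0.21 − 1 = 7.762.
T₁⁴ − T₂⁴ = 2.54×10^12 − 5.34×10^11 = 2.01×10^12 K⁴.
q = 5.67×10⁻⁸ × 2.01×10^12 / 7.762 = 14700 W/m².
Q = q·A = 14700 × 6.1 = 89600 W.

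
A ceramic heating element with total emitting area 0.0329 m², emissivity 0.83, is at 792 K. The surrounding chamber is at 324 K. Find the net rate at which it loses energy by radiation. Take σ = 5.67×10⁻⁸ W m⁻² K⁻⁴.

Q = εσA(T⁴ − T_s⁴). T⁴ − T_s⁴ = (792)⁴ − (324)⁴ = 3.93×10^11 − 1.10×10^10 = 3.82×10^11 K⁴.
Q = 0.83 × 5.67×10⁻⁸ × 0.0329 × 3.82×10^11 = 592 W.

Q ≈ 592 W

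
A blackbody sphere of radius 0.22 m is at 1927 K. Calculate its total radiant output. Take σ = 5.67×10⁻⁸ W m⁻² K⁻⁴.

P ≈ 4.76×10^5 W

A = 4πr² = 4π × (0.22)² = 0.608 m².
P = σAT⁴ = 5.67×10⁻⁸ × 0.608 × (1927)⁴ = 5.67×10⁻⁸ × 0.608 × 1.38×10^13.
P = 4.76×10^5 W.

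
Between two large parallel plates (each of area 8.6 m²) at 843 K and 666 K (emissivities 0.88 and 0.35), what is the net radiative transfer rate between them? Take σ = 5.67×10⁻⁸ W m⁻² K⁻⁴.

Q ≈ 50200 W

For two large parallel gray plates, q = σ(T₁⁴ − T₂⁴) / (1/ε₁ + 1/ε₂ − 1).
1/ε₁ + 1/ε₂ − 1 = 1/0.88 + 1/0.35 − 1 = 2.994.
T₁⁴ − T₂⁴ = 5.05×10^11 − 1.97×10^11 = 3.08×10^11 K⁴.
q = 5.67×10⁻⁸ × 3.08×10^11 / 2.994 = 5840 W/m².
Q = q·A = 5840 × 8.6 = 50200 W.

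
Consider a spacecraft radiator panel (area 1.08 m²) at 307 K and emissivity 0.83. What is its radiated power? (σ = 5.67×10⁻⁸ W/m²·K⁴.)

P = εσAT⁴ = 0.83 × 5.67×10⁻⁸ × 1.08 × (307)⁴ = 0.83 × 5.67×10⁻⁸ × 1.08 × 8.88×10^9.
P = 451 W.

P ≈ 451 W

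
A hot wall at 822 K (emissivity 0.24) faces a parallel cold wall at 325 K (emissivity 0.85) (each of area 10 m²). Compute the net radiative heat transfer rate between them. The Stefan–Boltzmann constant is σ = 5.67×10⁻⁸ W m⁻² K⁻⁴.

Q ≈ 58100 W

For two large parallel gray plates, q = σ(T₁⁴ − T₂⁴) / (1/ε₁ + 1/ε₂ − 1).
1/ε₁ + 1/ε₂ − 1 = 1/0.24 + 1/0.85 − 1 = 4.343.
T₁⁴ − T₂⁴ = 4.57×10^11 − 1.12×10^10 = 4.45×10^11 K⁴.
q = 5.67×10⁻⁸ × 4.45×10^11 / 4.343 = 5810 W/m².
Q = q·A = 5810 × 10 = 58100 W.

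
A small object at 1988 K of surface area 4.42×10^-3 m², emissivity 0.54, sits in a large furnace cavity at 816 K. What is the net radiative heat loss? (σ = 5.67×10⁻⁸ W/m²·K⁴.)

Q = εσA(T⁴ − T_s⁴). T⁴ − T_s⁴ = (1988)⁴ − (816)⁴ = 1.56×10^13 − 4.43×10^11 = 1.52×10^13 K⁴.
Q = 0.54 × 5.67×10⁻⁸ × 4.42×10^-3 × 1.52×10^13 = 2050 W.

Q ≈ 2050 W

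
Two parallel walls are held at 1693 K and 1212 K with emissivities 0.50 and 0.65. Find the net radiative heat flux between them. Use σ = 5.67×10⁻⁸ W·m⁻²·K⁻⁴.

q ≈ 1.35×10^5 W/m²

For two large parallel gray plates, q = σ(T₁⁴ − T₂⁴) / (1/ε₁ + 1/ε₂ − 1).
1/ε₁ + 1/ε₂ − 1 = 1/0.50 + 1/0.65 − 1 = 2.538.
T₁⁴ − T₂⁴ = 8.22×10^12 − 2.16×10^12 = 6.06×10^12 K⁴.
q = 5.67×10⁻⁸ × 6.06×10^12 / 2.538 = 1.35×10^5 W/m².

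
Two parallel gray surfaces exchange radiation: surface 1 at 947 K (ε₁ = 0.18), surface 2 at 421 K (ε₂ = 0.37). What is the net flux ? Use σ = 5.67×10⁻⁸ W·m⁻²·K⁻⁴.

For two large parallel gray plates, q = σ(T₁⁴ − T₂⁴) / (1/ε₁ + 1/ε₂ − 1).
1/ε₁ + 1/ε₂ − 1 = 1/0.18 + 1/0.37 − 1 = 7.258.
T₁⁴ − T₂⁴ = 8.04×10^11 − 3.14×10^10 = 7.73×10^11 K⁴.
q = 5.67×10⁻⁸ × 7.73×10^11 / 7.258 = 6040 W/m².

q ≈ 6040 W/m²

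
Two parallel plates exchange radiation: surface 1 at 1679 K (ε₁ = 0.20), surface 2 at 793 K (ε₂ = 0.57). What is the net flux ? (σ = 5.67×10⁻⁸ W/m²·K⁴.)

For two large parallel gray plates, q = σ(T₁⁴ − T₂⁴) / (1/ε₁ + 1/ε₂ − 1).
1/ε₁ + 1/ε₂ − 1 = 1/0.20 + 1/0.57 − 1 = 5.754.
T₁⁴ − T₂⁴ = 7.95×10^12 − 3.95×10^11 = 7.55×10^12 K⁴.
q = 5.67×10⁻⁸ × 7.55×10^12 / 5.754 = 74400 W/m².

q ≈ 74400 W/m²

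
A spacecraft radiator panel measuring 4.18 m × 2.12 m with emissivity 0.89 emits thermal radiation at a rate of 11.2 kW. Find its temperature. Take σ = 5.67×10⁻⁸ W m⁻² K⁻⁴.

T ≈ 398 K

A = 4.18 × 2.12 = 8.86 m².
From P = εσAT⁴, T = (P / εσA)^(1/4) = (11200 / (0.89 × 5.67×10⁻⁸ × 8.86))^(1/4).
T = (2.50×10^10)^(1/4) = 398 K.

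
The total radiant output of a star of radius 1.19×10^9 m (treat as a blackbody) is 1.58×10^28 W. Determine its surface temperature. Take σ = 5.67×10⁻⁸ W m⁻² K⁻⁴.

A = 4πr² = 4π × (1.19×10^9)² = 1.78×10^19 m².
From P = σAT⁴, T = (P / σA)^(1/4) = (1.58×10^28 / (5.67×10⁻⁸ × 1.78×10^19))^(1/4).
T = (1.57×10^16)^(1/4) = 11200 K.

T ≈ 11200 K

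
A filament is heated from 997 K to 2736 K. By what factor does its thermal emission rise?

P ∝ T⁴, so the ratio is (2736/997)⁴ = (2.744)⁴ = 56.7.

ratio ≈ 56.7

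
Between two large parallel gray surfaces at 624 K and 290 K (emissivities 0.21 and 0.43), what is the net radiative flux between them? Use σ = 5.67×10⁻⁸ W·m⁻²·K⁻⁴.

q ≈ 1350 W/m²

For two large parallel gray plates, q = σ(T₁⁴ − T₂⁴) / (1/ε₁ + 1/ε₂ − 1).
1/ε₁ + 1/ε₂ − 1 = 1/0.21 + 1/0.43 − 1 = 6.087.
T₁⁴ − T₂⁴ = 1.52×10^11 − 7.07×10^9 = 1.45×10^11 K⁴.
q = 5.67×10⁻⁸ × 1.45×10^11 / 6.087 = 1350 W/m².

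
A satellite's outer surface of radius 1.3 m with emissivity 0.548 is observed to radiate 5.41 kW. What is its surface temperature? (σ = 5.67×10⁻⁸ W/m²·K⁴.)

A = 4πr² = 4π × (1.3)² = 21.2 m².
From P = εσAT⁴, T = (P / εσA)^(1/4) = (5410 / (0.548 × 5.67×10⁻⁸ × 21.2))^(1/4).
T = (8.20×10^9)^(1/4) = 301 K.

T ≈ 301 K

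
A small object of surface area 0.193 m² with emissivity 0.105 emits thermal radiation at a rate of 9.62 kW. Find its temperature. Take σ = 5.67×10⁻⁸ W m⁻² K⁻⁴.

From P = εσAT⁴, T = (P / εσA)^(1/4) = (9620 / (0.105 × 5.67×10⁻⁸ × 0.193))^(1/4).
T = (8.37×10^12)^(1/4) = 1700 K.

T ≈ 1700 K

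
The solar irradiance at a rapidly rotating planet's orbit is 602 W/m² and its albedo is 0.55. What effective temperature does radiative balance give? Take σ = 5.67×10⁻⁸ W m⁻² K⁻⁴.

Power absorbed = (1−a)S·πR²; power emitted = 4πR²σT⁴. Equating and cancelling πR²:
T = ((1−a)S / 4σ)^(1/4) = (271 / (4 × 5.67×10⁻⁸))^(1/4) = (1.19×10^9)^(1/4).
T = 186 K.

T ≈ 186 K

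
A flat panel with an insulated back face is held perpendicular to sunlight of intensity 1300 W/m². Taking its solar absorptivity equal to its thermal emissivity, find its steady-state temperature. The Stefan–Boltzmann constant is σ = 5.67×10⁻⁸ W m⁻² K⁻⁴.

T ≈ 389 K

Absorbed flux αS = emitted flux εσT⁴ (one radiating face); with α = ε, T = (S/σ)^(1/4).
T = (1300 / 5.67×10⁻⁸)^(1/4) = (2.29×10^10)^(1/4).
T = 389 K.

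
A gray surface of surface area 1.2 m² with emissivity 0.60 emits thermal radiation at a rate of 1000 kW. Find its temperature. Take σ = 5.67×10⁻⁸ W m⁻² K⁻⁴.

T ≈ 2220 K

From P = εσAT⁴, T = (P / εσA)^(1/4) = (1.00×10^6 / (0.60 × 5.67×10⁻⁸ × 1.20))^(1/4).
T = (2.45×10^13)^(1/4) = 2220 K.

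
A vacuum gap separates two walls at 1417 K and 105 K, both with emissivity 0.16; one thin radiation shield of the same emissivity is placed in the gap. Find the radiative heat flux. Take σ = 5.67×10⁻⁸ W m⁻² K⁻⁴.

q ≈ 9940 W/m²

Each of the 2 gaps contributes resistance (2/ε − 1) = 2/0.16 − 1 = 11.50; total = 23.00.
q = σ(T₁⁴ − T₂⁴) / 23.00 = 5.67×10⁻⁸ × 4.03×10^12 / 23.00 = 9940 W/m².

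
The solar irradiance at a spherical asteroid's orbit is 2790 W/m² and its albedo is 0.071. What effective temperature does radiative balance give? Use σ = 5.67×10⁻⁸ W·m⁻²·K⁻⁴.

Power absorbed = (1−a)S·πR²; power emitted = 4πR²σT⁴. Equating and cancelling πR²:
T = ((1−a)S / 4σ)^(1/4) = (2590 / (4 × 5.67×10⁻⁸))^(1/4) = (1.14×10^10)^(1/4).
T = 327 K.

T ≈ 327 K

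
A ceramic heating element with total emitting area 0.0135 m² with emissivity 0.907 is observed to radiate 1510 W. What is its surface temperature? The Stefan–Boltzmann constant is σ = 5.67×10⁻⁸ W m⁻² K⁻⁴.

T ≈ 1210 K

From P = εσAT⁴, T = (P / εσA)^(1/4) = (1510 / (0.907 × 5.67×10⁻⁸ × 0.0135))^(1/4).
T = (2.17×10^12)^(1/4) = 1210 K.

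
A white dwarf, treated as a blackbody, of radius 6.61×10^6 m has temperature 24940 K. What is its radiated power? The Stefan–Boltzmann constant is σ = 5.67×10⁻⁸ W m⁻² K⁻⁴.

P ≈ 1.20×10^25 W

A = 4πr² = 4π × (6.61×10^6)² = 5.49×10^14 m².
P = σAT⁴ = 5.67×10⁻⁸ × 5.49×10^14 × (24940)⁴ = 5.67×10⁻⁸ × 5.49×10^14 × 3.87×10^17.
P = 1.20×10^25 W.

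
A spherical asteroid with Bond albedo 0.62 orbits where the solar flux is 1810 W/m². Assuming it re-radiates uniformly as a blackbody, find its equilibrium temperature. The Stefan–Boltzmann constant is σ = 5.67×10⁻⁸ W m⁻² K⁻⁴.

T ≈ 235 K

Power absorbed = (1−a)S·πR²; power emitted = 4πR²σT⁴. Equating and cancelling πR²:
T = ((1−a)S / 4σ)^(1/4) = (688 / (4 × 5.67×10⁻⁸))^(1/4) = (3.03×10^9)^(1/4).
T = 235 K.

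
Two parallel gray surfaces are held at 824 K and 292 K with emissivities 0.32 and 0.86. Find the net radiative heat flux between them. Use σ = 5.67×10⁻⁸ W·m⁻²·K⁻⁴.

For two large parallel gray plates, q = σ(T₁⁴ − T₂⁴) / (1/ε₁ + 1/ε₂ − 1).
1/ε₁ + 1/ε₂ − 1 = 1/0.32 + 1/0.86 − 1 = 3.288.
T₁⁴ − T₂⁴ = 4.61×10^11 − 7.27×10^9 = 4.54×10^11 K⁴.
q = 5.67×10⁻⁸ × 4.54×10^11 / 3.288 = 7830 W/m².

q ≈ 7830 W/m²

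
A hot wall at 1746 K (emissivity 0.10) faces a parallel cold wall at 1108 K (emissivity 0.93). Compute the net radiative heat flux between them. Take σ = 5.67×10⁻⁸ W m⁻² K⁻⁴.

q ≈ 43800 W/m²

For two large parallel gray plates, q = σ(T₁⁴ − T₂⁴) / (1/ε₁ + 1/ε₂ − 1).
1/ε₁ + 1/ε₂ − 1 = 1/0.10 + 1/0.93 − 1 = 10.08.
T₁⁴ − T₂⁴ = 9.29×10^12 − 1.51×10^12 = 7.79×10^12 K⁴.
q = 5.67×10⁻⁸ × 7.79×10^12 / 10.08 = 43800 W/m².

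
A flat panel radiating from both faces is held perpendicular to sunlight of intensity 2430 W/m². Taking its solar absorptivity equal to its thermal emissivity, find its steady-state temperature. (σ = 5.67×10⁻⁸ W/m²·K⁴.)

T ≈ 383 K

Absorbed flux αS = emitted flux 2εσT⁴ per unit area; with α = ε this gives T = (S/2σ)^(1/4).
T = (2430 / (2 × 5.67×10⁻⁸))^(1/4) = (2.14×10^10)^(1/4).
T = 383 K.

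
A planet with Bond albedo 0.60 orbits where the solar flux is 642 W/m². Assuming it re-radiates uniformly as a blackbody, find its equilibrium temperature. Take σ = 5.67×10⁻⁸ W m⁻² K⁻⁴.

Power absorbed = (1−a)S·πR²; power emitted = 4πR²σT⁴. Equating and cancelling πR²:
T = ((1−a)S / 4σ)^(1/4) = (257 / (4 × 5.67×10⁻⁸))^(1/4) = (1.13×10^9)^(1/4).
T = 183 K.

T ≈ 183 K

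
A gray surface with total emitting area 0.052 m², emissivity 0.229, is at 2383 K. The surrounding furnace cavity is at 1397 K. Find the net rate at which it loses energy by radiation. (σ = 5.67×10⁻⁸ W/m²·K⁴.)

Q = εσA(T⁴ − T_s⁴). T⁴ − T_s⁴ = (2383)⁴ − (1397)⁴ = 3.22×10^13 − 3.81×10^12 = 2.84×10^13 K⁴.
Q = 0.229 × 5.67×10⁻⁸ × 0.0520 × 2.84×10^13 = 19200 W.

Q ≈ 19200 W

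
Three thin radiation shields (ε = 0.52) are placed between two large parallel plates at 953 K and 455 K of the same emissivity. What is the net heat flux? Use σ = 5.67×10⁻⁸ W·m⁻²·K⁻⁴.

q ≈ 3890 W/m²

Each of the 4 gaps contributes resistance (2/ε − 1) = 2/0.52 − 1 = 2.846; total = 11.38.
q = σ(T₁⁴ − T₂⁴) / 11.38 = 5.67×10⁻⁸ × 7.82×10^11 / 11.38 = 3890 W/m².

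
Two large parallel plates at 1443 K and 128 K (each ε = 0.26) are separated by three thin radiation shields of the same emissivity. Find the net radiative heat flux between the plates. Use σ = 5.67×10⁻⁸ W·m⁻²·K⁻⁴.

q ≈ 9180 W/m²

Each of the 4 gaps contributes resistance (2/ε − 1) = 2/0.26 − 1 = 6.692; total = 26.77.
q = σ(T₁⁴ − T₂⁴) / 26.77 = 5.67×10⁻⁸ × 4.34×10^12 / 26.77 = 9180 W/m².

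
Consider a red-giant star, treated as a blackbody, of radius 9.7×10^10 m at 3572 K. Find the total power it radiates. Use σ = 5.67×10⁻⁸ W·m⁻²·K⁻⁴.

P ≈ 1.09×10^30 W

A = 4πr² = 4π × (9.7×10^10)² = 1.18×10^23 m².
P = σAT⁴ = 5.67×10⁻⁸ × 1.18×10^23 × (3572)⁴ = 5.67×10⁻⁸ × 1.18×10^23 × 1.63×10^14.
P = 1.09×10^30 W.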